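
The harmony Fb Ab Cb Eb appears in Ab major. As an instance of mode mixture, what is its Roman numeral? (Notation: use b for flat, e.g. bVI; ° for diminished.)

The root Fb is the lowered 6th scale degree — diatonically Ab major has F there. Diatonically Ab major has Fm (vi) on that degree; Fb–Ab–Cb–Eb is instead the major-seventh chord native to Ab minor, so it takes the label bVImaj7.

bVImaj7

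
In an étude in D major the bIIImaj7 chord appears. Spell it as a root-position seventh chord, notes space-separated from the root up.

The root of bIIImaj7 is the lowered 3rd degree: F# becomes F. Building the major-seventh chord from the parallel minor on F: F–A–C–E.

F A C E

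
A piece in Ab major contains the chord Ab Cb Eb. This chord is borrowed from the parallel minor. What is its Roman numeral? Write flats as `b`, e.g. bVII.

Ab is scale degree 1 in Ab major. The diatonic chord on degree 1 would be Ab (I), but Ab–Cb–Eb is the minor chord from Ab minor. As a borrowed chord it is labeled i.

i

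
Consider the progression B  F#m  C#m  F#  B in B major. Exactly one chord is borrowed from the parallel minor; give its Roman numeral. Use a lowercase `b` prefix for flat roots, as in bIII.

The diatonic triads in B major are B, C#m, D#m, E, F#, G#m, A#dim. B, C#m and F# are all diatonic. But F#m (F#–A–C#) is foreign: the diatonic V on degree 5 is F#, whereas F#m comes from B minor. It is labeled v.

v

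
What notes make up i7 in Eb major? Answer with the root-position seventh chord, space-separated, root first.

Eb Gb Bb Db

The root, Eb, is scale degree 1 — the same note in Eb major and Eb minor; only the chord quality changes. Stacking thirds in Eb minor on Eb gives Eb–Gb–Bb–Db.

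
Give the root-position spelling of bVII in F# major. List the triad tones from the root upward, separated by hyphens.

The root of bVII is the lowered 7th degree: E# becomes E. Building the major chord from the parallel minor on E: E–G#–B.

E-G#-B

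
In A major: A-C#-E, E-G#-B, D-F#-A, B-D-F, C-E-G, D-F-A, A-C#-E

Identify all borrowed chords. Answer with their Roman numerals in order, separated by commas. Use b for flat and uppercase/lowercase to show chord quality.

ii°, bIII, iv

In A major the diatonic chords are A, Bm, C#m, D, E, F#m, G#dim. Of the given chords, A–C#–E = A, E–G#–B = E and D–F#–A = D are diatonic. B–D–F doesn't fit — on degree 2 A major would have Bm (ii). Bdim is the degree-2 chord of A minor, so it is the borrowed ii°. C–E–G is not: scale degree 3 in A major carries C#m (iii). In A minor the chord on that degree is C, so here it functions as bIII, borrowed from the parallel minor. But D–F–A is foreign: the diatonic IV on degree 4 is D, whereas Dm comes from A minor. It is labeled iv.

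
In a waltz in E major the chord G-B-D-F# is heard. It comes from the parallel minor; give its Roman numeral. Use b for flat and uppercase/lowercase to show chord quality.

G is the lowered form of scale degree 3 in E major (the diatonic degree 3 is G#). The diatonic chord on degree 3 would be G#m (iii), but G–B–D–F# is the major-seventh chord from E minor. As a borrowed chord it is labeled bIIImaj7.

bIIImaj7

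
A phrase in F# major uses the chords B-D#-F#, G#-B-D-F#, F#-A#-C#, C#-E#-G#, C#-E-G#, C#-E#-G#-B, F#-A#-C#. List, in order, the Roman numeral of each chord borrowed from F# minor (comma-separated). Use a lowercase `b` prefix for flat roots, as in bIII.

F# major has the diatonic set F#, G#m, A#m, B, C#, D#m, E#dim. B–D#–F# = B, F#–A#–C# = F#, C#–E#–G# = C# and C#–E#–G#–B = C#7 all belong to that set. But G#–B–D–F# is foreign: the diatonic ii on degree 2 is G#m, whereas G#m7b5 comes from F# minor. It is labeled iiø7. C#–E–G# doesn't fit — on degree 5 F# major would have C# (V). C#m is the degree-5 chord of F# minor, so it is the borrowed v.

iiø7, v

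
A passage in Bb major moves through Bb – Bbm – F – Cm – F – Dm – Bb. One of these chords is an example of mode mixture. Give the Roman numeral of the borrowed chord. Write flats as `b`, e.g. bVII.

i

The diatonic triads in Bb major are Bb, Cm, Dm, Eb, F, Gm, Adim. Bb, F, Cm and Dm all belong to that set. But Bbm (Bb–Db–F) is foreign: the diatonic I on degree 1 is Bb, whereas Bbm comes from Bb minor. It is labeled i.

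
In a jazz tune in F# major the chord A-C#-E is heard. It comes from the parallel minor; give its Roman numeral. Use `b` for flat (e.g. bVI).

The root A is the lowered 3rd scale degree — diatonically F# major has A# there. A–C#–E is a major chord — the form found in F# minor, not the diatonic iii (A#m). Borrowed into F# major it is written bIII.

bIII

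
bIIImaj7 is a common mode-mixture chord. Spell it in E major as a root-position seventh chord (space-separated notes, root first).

The root of bIIImaj7 is the lowered 3rd degree: G# becomes G. Stacking thirds in E minor on G gives G–B–D–F#.

G B D F#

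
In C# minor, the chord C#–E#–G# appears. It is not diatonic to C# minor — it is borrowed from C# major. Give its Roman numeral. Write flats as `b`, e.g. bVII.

C# is scale degree 1 in C# minor. The diatonic chord on degree 1 would be C#m (i), but C#–E#–G# is the major chord from C# major. As a borrowed chord it is labeled I.

I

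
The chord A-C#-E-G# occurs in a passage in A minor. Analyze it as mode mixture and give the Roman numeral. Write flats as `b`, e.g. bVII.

Imaj7

A is scale degree 1 in A minor. The diatonic chord on degree 1 would be Am (i), but A–C#–E–G# is the major-seventh chord from A major. As a borrowed chord it is labeled Imaj7.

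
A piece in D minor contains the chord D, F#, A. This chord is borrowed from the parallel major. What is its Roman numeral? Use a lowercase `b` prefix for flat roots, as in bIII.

I

The root D is the diatonic 1st degree of D minor; the borrowing shows in the chord quality. D–F#–A is a major chord — the form found in D major, not the diatonic i (Dm). Borrowed into D minor it is written I.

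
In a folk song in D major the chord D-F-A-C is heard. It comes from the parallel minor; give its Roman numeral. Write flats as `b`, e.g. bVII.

D is scale degree 1 in D major. The diatonic chord on degree 1 would be D (I), but D–F–A–C is the minor-seventh chord from D minor. As a borrowed chord it is labeled i7.

i7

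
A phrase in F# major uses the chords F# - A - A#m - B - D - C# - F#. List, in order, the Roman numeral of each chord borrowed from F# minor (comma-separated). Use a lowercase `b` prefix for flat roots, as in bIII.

bIII, bVI

In F# major the diatonic chords are F#, G#m, A#m, B, C#, D#m, E#dim. F#, A#m, B and C# are all diatonic. But A (A–C#–E) is foreign: the diatonic iii on degree 3 is A#m, whereas A comes from F# minor. It is labeled bIII. D (D–F#–A) doesn't fit — on degree 6 F# major would have D#m (vi). D is the degree-6 chord of F# minor, so it is the borrowed bVI.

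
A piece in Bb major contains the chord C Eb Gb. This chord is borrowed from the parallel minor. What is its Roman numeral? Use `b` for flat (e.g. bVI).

ii°

C is scale degree 2 in Bb major. The diatonic chord on degree 2 would be Cm (ii), but C–Eb–Gb is the diminished chord from Bb minor. As a borrowed chord it is labeled ii°.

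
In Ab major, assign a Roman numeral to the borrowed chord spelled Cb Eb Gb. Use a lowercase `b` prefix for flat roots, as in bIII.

bIII

The root Cb is the lowered 3rd scale degree — diatonically Ab major has C there. Cb–Eb–Gb is a major chord — the form found in Ab minor, not the diatonic iii (Cm). Borrowed into Ab major it is written bIII.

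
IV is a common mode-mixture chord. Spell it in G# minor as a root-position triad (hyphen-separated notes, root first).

C#-E#-G#

IV is built on scale degree 4, which is C# in both G# minor and its parallel. Building the major chord from the parallel major on C#: C#–E#–G#.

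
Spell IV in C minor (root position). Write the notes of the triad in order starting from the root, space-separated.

F A C

The root, F, is scale degree 4 — the same note in C minor and C major; only the chord quality changes. Stacking thirds in C major on F gives F–A–C.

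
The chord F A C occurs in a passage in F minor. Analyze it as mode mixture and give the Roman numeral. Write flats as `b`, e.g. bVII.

F is scale degree 1 in F minor. F–A–C is a major chord — the form found in F major, not the diatonic i (Fm). Borrowed into F minor it is written I.

I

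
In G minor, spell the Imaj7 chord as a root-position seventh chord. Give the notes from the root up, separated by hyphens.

Imaj7 is built on scale degree 1, which is G in both G minor and its parallel. In G major the chord on G is G–B–D–F#.

G-B-D-F#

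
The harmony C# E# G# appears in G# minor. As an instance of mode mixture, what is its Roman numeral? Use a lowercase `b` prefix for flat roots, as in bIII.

IV

C# is scale degree 4 in G# minor. The diatonic chord on degree 4 would be C#m (iv), but C#–E#–G# is the major chord from G# major. As a borrowed chord it is labeled IV.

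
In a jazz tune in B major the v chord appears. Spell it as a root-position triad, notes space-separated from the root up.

F# A C#

v is built on scale degree 5, which is F# in both B major and its parallel. In B minor the chord on F# is F#–A–C#.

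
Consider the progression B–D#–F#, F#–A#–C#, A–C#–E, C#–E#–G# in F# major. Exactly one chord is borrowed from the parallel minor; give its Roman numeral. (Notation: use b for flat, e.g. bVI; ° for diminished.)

In F# major the diatonic chords are F#, G#m, A#m, B, C#, D#m, E#dim. Of the given chords, B–D#–F# = B, F#–A#–C# = F# and C#–E#–G# = C# are diatonic. A–C#–E doesn't fit — on degree 3 F# major would have A#m (iii). A is the degree-3 chord of F# minor, so it is the borrowed bIII.

bIII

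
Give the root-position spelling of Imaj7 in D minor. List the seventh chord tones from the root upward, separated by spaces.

D F# A C#

Imaj7 is built on scale degree 1, which is D in both D minor and its parallel. Stacking thirds in D major on D gives D–F#–A–C#.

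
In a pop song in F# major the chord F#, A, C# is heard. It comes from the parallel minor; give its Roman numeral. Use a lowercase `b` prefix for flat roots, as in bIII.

The root F# is the diatonic 1st degree of F# major; the borrowing shows in the chord quality. F#–A–C# is a minor chord — the form found in F# minor, not the diatonic I (F#). Borrowed into F# major it is written i.

i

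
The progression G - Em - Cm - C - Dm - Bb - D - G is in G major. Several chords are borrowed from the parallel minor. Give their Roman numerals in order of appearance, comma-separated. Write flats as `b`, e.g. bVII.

The diatonic triads in G major are G, Am, Bm, C, D, Em, F#dim. Of the given chords, G, Em, C and D are diatonic. Cm (C–Eb–G) doesn't fit — on degree 4 G major would have C (IV). Cm is the degree-4 chord of G minor, so it is the borrowed iv. But Dm (D–F–A) is foreign: the diatonic V on degree 5 is D, whereas Dm comes from G minor. It is labeled v. But Bb (Bb–D–F) is foreign: the diatonic iii on degree 3 is Bm, whereas Bb comes from G minor. It is labeled bIII.

iv, v, bIII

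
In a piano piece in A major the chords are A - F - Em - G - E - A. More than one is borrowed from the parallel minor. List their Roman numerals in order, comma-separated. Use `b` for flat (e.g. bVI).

In A major the diatonic chords are A, Bm, C#m, D, E, F#m, G#dim. A and E both belong to that set. F (F–A–C) is not: scale degree 6 in A major carries F#m (vi). In A minor the chord on that degree is F, so here it functions as bVI, borrowed from the parallel minor. Em (E–G–B) is not: scale degree 5 in A major carries E (V). In A minor the chord on that degree is Em, so here it functions as v, borrowed from the parallel minor. G (G–B–D) is not: scale degree 7 in A major carries G#dim (vii°). In A minor the chord on that degree is G, so here it functions as bVII, borrowed from the parallel minor.

bVI, v, bVII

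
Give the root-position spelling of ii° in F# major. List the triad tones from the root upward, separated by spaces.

G# B D

ii° is built on scale degree 2, which is G# in both F# major and its parallel. Stacking thirds in F# minor on G# gives G#–B–D.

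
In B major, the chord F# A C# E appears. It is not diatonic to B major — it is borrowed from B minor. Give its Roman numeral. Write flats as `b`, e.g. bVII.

The root F# is the diatonic 5th degree of B major; the borrowing shows in the chord quality. The diatonic chord on degree 5 would be F# (V), but F#–A–C#–E is the minor-seventh chord from B minor. As a borrowed chord it is labeled v7.

v7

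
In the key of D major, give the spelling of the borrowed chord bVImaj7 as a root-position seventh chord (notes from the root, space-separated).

bVImaj7 is built on the lowered scale degree 6. In D major degree 6 is B; lowered it becomes Bb. In D minor the chord on Bb is Bb–D–F–A.

Bb D F A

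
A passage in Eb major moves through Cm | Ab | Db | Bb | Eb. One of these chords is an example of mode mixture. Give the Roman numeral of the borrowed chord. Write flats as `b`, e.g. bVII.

bVII

The diatonic triads in Eb major are Eb, Fm, Gm, Ab, Bb, Cm, Ddim. Of the given chords, Cm, Ab, Bb and Eb are diatonic. Db (Db–F–Ab) is not: scale degree 7 in Eb major carries Ddim (vii°). In Eb minor the chord on that degree is Db, so here it functions as bVII, borrowed from the parallel minor.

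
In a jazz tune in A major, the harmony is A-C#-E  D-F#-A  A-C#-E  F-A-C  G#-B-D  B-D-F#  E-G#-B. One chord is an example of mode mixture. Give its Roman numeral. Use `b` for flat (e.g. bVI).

The diatonic triads in A major are A, Bm, C#m, D, E, F#m, G#dim. A–C#–E = A, D–F#–A = D, G#–B–D = G#dim, B–D–F# = Bm and E–G#–B = E are all diatonic. F–A–C doesn't fit — on degree 6 A major would have F#m (vi). F is the degree-6 chord of A minor, so it is the borrowed bVI.

bVI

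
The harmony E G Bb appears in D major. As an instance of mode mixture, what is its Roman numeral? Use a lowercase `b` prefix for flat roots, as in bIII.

The root E is the diatonic 2nd degree of D major; the borrowing shows in the chord quality. Diatonically D major has Em (ii) on that degree; E–G–Bb is instead the diminished chord native to D minor, so it takes the label ii°.

ii°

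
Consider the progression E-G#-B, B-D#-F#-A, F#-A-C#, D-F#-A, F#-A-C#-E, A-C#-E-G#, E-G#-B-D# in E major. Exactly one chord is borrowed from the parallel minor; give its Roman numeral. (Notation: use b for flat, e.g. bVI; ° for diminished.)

The diatonic triads in E major are E, F#m, G#m, A, B, C#m, D#dim. E–G#–B = E, B–D#–F#–A = B7, F#–A–C# = F#m, F#–A–C#–E = F#m7, A–C#–E–G# = Amaj7 and E–G#–B–D# = Emaj7 are all diatonic. But D–F#–A is foreign: the diatonic vii° on degree 7 is D#dim, whereas D comes from E minor. It is labeled bVII.

bVII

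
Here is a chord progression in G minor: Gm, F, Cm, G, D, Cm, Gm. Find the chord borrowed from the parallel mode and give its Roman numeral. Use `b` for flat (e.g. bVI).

In G minor (with V from harmonic minor) the diatonic chords are Gm, Adim, Bb, Cm, D, Eb, F. Gm, F, Cm and D all belong to that set. But G (G–B–D) is foreign: the diatonic i on degree 1 is Gm, whereas G comes from G major. It is labeled I.

I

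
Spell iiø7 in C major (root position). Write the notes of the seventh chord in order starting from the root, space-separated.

The root, D, is scale degree 2 — the same note in C major and C minor; only the chord quality changes. In C minor the chord on D is D–F–Ab–C.

D F Ab C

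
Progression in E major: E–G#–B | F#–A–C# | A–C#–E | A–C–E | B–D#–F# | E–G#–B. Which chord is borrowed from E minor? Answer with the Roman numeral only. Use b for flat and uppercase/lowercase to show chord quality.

iv

The diatonic triads in E major are E, F#m, G#m, A, B, C#m, D#dim. E–G#–B = E, F#–A–C# = F#m, A–C#–E = A and B–D#–F# = B all belong to that set. But A–C–E is foreign: the diatonic IV on degree 4 is A, whereas Am comes from E minor. It is labeled iv.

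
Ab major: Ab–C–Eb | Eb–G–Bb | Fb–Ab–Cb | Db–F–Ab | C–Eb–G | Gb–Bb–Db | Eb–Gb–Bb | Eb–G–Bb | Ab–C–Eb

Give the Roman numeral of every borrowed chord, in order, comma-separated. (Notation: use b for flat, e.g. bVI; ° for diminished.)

The diatonic triads in Ab major are Ab, Bbm, Cm, Db, Eb, Fm, Gdim. Ab–C–Eb = Ab, Eb–G–Bb = Eb, Db–F–Ab = Db and C–Eb–G = Cm are all diatonic. But Fb–Ab–Cb is foreign: the diatonic vi on degree 6 is Fm, whereas Fb comes from Ab minor. It is labeled bVI. Gb–Bb–Db doesn't fit — on degree 7 Ab major would have Gdim (vii°). Gb is the degree-7 chord of Ab minor, so it is the borrowed bVII. Eb–Gb–Bb doesn't fit — on degree 5 Ab major would have Eb (V). Ebm is the degree-5 chord of Ab minor, so it is the borrowed v.

bVI, bVII, v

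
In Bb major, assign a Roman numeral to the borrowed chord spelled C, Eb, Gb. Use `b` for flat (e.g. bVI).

ii°

C is scale degree 2 in Bb major. The diatonic chord on degree 2 would be Cm (ii), but C–Eb–Gb is the diminished chord from Bb minor. As a borrowed chord it is labeled ii°.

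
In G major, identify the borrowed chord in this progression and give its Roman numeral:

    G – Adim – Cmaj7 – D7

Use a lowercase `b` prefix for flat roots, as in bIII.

ii°

The diatonic triads in G major are G, Am, Bm, C, D, Em, F#dim. G, Cmaj7 and D7 all belong to that set. But Adim (A–C–Eb) is foreign: the diatonic ii on degree 2 is Am, whereas Adim comes from G minor. It is labeled ii°.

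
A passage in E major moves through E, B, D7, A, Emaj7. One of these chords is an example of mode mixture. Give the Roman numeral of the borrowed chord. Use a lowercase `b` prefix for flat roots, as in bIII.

In E major the diatonic chords are E, F#m, G#m, A, B, C#m, D#dim. Of the given chords, E, B, A and Emaj7 are diatonic. D7 (D–F#–A–C) is not: scale degree 7 in E major carries D#dim (vii°). In E minor the chord on that degree is D7, so here it functions as bVII7, borrowed from the parallel minor.

bVII7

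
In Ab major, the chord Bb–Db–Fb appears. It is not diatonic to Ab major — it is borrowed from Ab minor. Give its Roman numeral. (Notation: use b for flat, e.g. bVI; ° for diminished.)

ii°

Bb is scale degree 2 in Ab major. The diatonic chord on degree 2 would be Bbm (ii), but Bb–Db–Fb is the diminished chord from Ab minor. As a borrowed chord it is labeled ii°.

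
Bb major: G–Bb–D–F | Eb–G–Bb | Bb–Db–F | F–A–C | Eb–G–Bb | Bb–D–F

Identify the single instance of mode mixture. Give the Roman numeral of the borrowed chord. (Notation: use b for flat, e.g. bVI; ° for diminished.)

The diatonic triads in Bb major are Bb, Cm, Dm, Eb, F, Gm, Adim. G–Bb–D–F = Gm7, Eb–G–Bb = Eb, F–A–C = F and Bb–D–F = Bb all belong to that set. Bb–Db–F doesn't fit — on degree 1 Bb major would have Bb (I). Bbm is the degree-1 chord of Bb minor, so it is the borrowed i.

i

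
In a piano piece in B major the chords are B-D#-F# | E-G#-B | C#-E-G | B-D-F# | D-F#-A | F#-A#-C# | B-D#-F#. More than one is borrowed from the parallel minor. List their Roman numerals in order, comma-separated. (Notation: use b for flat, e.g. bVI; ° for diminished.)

B major has the diatonic set B, C#m, D#m, E, F#, G#m, A#dim. B–D#–F# = B, E–G#–B = E and F#–A#–C# = F# are all diatonic. But C#–E–G is foreign: the diatonic ii on degree 2 is C#m, whereas C#dim comes from B minor. It is labeled ii°. B–D–F# doesn't fit — on degree 1 B major would have B (I). Bm is the degree-1 chord of B minor, so it is the borrowed i. But D–F#–A is foreign: the diatonic iii on degree 3 is D#m, whereas D comes from B minor. It is labeled bIII.

ii°, i, bIII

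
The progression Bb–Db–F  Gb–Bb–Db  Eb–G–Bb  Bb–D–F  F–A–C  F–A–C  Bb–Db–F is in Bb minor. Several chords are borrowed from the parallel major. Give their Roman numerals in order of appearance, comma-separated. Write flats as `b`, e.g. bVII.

IV, I

Bb minor has the diatonic set Bbm, Cdim, Db, Ebm, F, Gb, Ab (with V from harmonic minor). Of the given chords, Bb–Db–F = Bbm, Gb–Bb–Db = Gb and F–A–C = F are diatonic. But Eb–G–Bb is foreign: the diatonic iv on degree 4 is Ebm, whereas Eb comes from Bb major. It is labeled IV. But Bb–D–F is foreign: the diatonic i on degree 1 is Bbm, whereas Bb comes from Bb major. It is labeled I.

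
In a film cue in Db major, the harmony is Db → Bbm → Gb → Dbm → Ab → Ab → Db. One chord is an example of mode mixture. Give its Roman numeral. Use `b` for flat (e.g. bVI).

In Db major the diatonic chords are Db, Ebm, Fm, Gb, Ab, Bbm, Cdim. Db, Bbm, Gb and Ab all belong to that set. Dbm (Db–Fb–Ab) doesn't fit — on degree 1 Db major would have Db (I). Dbm is the degree-1 chord of Db minor, so it is the borrowed i.

i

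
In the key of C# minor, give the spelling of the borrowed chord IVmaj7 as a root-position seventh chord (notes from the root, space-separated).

IVmaj7 is built on scale degree 4, which is F# in both C# minor and its parallel. In C# major the chord on F# is F#–A#–C#–E#.

F# A# C# E#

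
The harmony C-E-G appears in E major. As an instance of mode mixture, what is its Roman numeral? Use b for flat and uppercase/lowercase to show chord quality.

C is the lowered form of scale degree 6 in E major (the diatonic degree 6 is C#). C–E–G is a major chord — the form found in E minor, not the diatonic vi (C#m). Borrowed into E major it is written bVI.

bVI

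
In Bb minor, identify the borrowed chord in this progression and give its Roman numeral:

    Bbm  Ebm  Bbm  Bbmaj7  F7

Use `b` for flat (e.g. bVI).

Imaj7

The diatonic triads in Bb minor (with V from harmonic minor) are Bbm, Cdim, Db, Ebm, F, Gb, Ab. Bbm, Ebm and F7 are all diatonic. Bbmaj7 (Bb–D–F–A) is not: scale degree 1 in Bb minor carries Bbm (i). In Bb major the chord on that degree is Bbmaj7, so here it functions as Imaj7, borrowed from the parallel major.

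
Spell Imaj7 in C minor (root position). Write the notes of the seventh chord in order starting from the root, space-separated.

Imaj7 is built on scale degree 1, which is C in both C minor and its parallel. Building the major-seventh chord from the parallel major on C: C–E–G–B.

C E G B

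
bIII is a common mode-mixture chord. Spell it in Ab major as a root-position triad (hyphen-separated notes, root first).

bIII is built on the lowered scale degree 3. In Ab major degree 3 is C; lowered it becomes Cb. Stacking thirds in Ab minor on Cb gives Cb–Eb–Gb.

Cb-Eb-Gb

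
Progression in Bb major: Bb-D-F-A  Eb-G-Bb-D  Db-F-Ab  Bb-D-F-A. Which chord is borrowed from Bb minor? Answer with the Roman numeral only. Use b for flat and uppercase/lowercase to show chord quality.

In Bb major the diatonic chords are Bb, Cm, Dm, Eb, F, Gm, Adim. Of the given chords, Bb–D–F–A = Bbmaj7 and Eb–G–Bb–D = Ebmaj7 are diatonic. Db–F–Ab is not: scale degree 3 in Bb major carries Dm (iii). In Bb minor the chord on that degree is Db, so here it functions as bIII, borrowed from the parallel minor.

bIII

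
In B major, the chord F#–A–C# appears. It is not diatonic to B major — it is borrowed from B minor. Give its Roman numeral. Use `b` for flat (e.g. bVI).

F# is scale degree 5 in B major. F#–A–C# is a minor chord — the form found in B minor, not the diatonic V (F#). Borrowed into B major it is written v.

v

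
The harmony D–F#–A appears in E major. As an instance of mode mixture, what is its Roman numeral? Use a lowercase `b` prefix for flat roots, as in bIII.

bVII

The root D is the lowered 7th scale degree — diatonically E major has D# there. Diatonically E major has D#dim (vii°) on that degree; D–F#–A is instead the major chord native to E minor, so it takes the label bVII.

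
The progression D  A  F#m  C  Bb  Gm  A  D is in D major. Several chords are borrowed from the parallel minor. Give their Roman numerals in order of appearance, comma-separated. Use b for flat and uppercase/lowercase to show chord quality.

bVII, bVI, iv

D major has the diatonic set D, Em, F#m, G, A, Bm, C#dim. D, A and F#m are all diatonic. But C (C–E–G) is foreign: the diatonic vii° on degree 7 is C#dim, whereas C comes from D minor. It is labeled bVII. Bb (Bb–D–F) is not: scale degree 6 in D major carries Bm (vi). In D minor the chord on that degree is Bb, so here it functions as bVI, borrowed from the parallel minor. Gm (G–Bb–D) doesn't fit — on degree 4 D major would have G (IV). Gm is the degree-4 chord of D minor, so it is the borrowed iv.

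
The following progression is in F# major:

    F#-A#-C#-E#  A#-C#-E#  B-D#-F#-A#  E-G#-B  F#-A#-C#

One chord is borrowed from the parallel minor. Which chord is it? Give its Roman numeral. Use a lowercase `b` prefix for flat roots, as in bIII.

bVII

F# major has the diatonic set F#, G#m, A#m, B, C#, D#m, E#dim. Of the given chords, F#–A#–C#–E# = F#maj7, A#–C#–E# = A#m, B–D#–F#–A# = Bmaj7 and F#–A#–C# = F# are diatonic. E–G#–B doesn't fit — on degree 7 F# major would have E#dim (vii°). E is the degree-7 chord of F# minor, so it is the borrowed bVII.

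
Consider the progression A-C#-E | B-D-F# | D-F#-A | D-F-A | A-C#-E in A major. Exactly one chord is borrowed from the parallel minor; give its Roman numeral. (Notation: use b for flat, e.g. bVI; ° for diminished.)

A major has the diatonic set A, Bm, C#m, D, E, F#m, G#dim. Of the given chords, A–C#–E = A, B–D–F# = Bm and D–F#–A = D are diatonic. D–F–A doesn't fit — on degree 4 A major would have D (IV). Dm is the degree-4 chord of A minor, so it is the borrowed iv.

iv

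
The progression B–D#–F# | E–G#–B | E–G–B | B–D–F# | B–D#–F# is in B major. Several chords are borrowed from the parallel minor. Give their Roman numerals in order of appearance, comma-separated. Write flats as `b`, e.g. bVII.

iv, i

B major has the diatonic set B, C#m, D#m, E, F#, G#m, A#dim. B–D#–F# = B and E–G#–B = E both belong to that set. E–G–B is not: scale degree 4 in B major carries E (IV). In B minor the chord on that degree is Em, so here it functions as iv, borrowed from the parallel minor. B–D–F# doesn't fit — on degree 1 B major would have B (I). Bm is the degree-1 chord of B minor, so it is the borrowed i.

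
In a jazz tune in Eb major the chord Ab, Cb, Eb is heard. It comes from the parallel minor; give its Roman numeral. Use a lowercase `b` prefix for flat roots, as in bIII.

iv

The root Ab is the diatonic 4th degree of Eb major; the borrowing shows in the chord quality. The diatonic chord on degree 4 would be Ab (IV), but Ab–Cb–Eb is the minor chord from Eb minor. As a borrowed chord it is labeled iv.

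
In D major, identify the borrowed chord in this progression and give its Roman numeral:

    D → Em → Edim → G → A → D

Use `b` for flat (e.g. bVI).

ii°

D major has the diatonic set D, Em, F#m, G, A, Bm, C#dim. D, Em, G and A are all diatonic. But Edim (E–G–Bb) is foreign: the diatonic ii on degree 2 is Em, whereas Edim comes from D minor. It is labeled ii°.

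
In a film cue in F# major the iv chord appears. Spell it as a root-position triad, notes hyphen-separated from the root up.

The root, B, is scale degree 4 — the same note in F# major and F# minor; only the chord quality changes. In F# minor the chord on B is B–D–F#.

B-D-F#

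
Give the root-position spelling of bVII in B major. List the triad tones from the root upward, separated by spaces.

bVII is built on the lowered scale degree 7. In B major degree 7 is A#; lowered it becomes A. Stacking thirds in B minor on A gives A–C#–E.

A C# E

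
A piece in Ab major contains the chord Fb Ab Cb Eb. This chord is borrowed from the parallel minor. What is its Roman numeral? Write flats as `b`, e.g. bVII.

bVImaj7

In Ab major scale degree 6 is F; Fb is its lowered form, from Ab minor. Diatonically Ab major has Fm (vi) on that degree; Fb–Ab–Cb–Eb is instead the major-seventh chord native to Ab minor, so it takes the label bVImaj7.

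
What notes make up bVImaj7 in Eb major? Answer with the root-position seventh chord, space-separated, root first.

Cb Eb Gb Bb

bVImaj7 is built on the lowered scale degree 6. In Eb major degree 6 is C; lowered it becomes Cb. In Eb minor the chord on Cb is Cb–Eb–Gb–Bb.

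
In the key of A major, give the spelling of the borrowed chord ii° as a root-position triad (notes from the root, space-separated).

B D F

The root, B, is scale degree 2 — the same note in A major and A minor; only the chord quality changes. Stacking thirds in A minor on B gives B–D–F.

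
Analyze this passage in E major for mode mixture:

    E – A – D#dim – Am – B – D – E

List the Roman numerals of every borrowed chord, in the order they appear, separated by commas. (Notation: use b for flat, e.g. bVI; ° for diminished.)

iv, bVII

The diatonic triads in E major are E, F#m, G#m, A, B, C#m, D#dim. E, A, D#dim and B are all diatonic. Am (A–C–E) is not: scale degree 4 in E major carries A (IV). In E minor the chord on that degree is Am, so here it functions as iv, borrowed from the parallel minor. But D (D–F#–A) is foreign: the diatonic vii° on degree 7 is D#dim, whereas D comes from E minor. It is labeled bVII.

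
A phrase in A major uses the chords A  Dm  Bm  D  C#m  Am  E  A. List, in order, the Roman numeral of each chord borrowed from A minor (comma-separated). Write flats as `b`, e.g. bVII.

iv, i

A major has the diatonic set A, Bm, C#m, D, E, F#m, G#dim. A, Bm, D, C#m and E are all diatonic. Dm (D–F–A) is not: scale degree 4 in A major carries D (IV). In A minor the chord on that degree is Dm, so here it functions as iv, borrowed from the parallel minor. Am (A–C–E) is not: scale degree 1 in A major carries A (I). In A minor the chord on that degree is Am, so here it functions as i, borrowed from the parallel minor.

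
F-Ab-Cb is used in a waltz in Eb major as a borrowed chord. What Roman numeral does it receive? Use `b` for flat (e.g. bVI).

ii°

F is scale degree 2 in Eb major. The diatonic chord on degree 2 would be Fm (ii), but F–Ab–Cb is the diminished chord from Eb minor. As a borrowed chord it is labeled ii°.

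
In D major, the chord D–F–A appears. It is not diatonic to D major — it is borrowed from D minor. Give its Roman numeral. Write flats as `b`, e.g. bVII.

i

The root D is the diatonic 1st degree of D major; the borrowing shows in the chord quality. The diatonic chord on degree 1 would be D (I), but D–F–A is the minor chord from D minor. As a borrowed chord it is labeled i.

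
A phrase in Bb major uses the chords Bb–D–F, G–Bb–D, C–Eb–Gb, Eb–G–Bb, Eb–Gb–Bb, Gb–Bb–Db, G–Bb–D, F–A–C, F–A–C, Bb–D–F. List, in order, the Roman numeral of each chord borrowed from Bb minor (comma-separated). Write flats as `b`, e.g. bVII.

ii°, iv, bVI

Bb major has the diatonic set Bb, Cm, Dm, Eb, F, Gm, Adim. Of the given chords, Bb–D–F = Bb, G–Bb–D = Gm, Eb–G–Bb = Eb and F–A–C = F are diatonic. C–Eb–Gb doesn't fit — on degree 2 Bb major would have Cm (ii). Cdim is the degree-2 chord of Bb minor, so it is the borrowed ii°. Eb–Gb–Bb doesn't fit — on degree 4 Bb major would have Eb (IV). Ebm is the degree-4 chord of Bb minor, so it is the borrowed iv. Gb–Bb–Db is not: scale degree 6 in Bb major carries Gm (vi). In Bb minor the chord on that degree is Gb, so here it functions as bVI, borrowed from the parallel minor.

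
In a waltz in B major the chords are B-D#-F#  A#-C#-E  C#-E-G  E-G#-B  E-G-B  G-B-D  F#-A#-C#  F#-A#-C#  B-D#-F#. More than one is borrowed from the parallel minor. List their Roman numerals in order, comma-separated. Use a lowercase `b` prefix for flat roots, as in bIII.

ii°, iv, bVI

B major has the diatonic set B, C#m, D#m, E, F#, G#m, A#dim. B–D#–F# = B, A#–C#–E = A#dim, E–G#–B = E and F#–A#–C# = F# all belong to that set. C#–E–G is not: scale degree 2 in B major carries C#m (ii). In B minor the chord on that degree is C#dim, so here it functions as ii°, borrowed from the parallel minor. E–G–B doesn't fit — on degree 4 B major would have E (IV). Em is the degree-4 chord of B minor, so it is the borrowed iv. G–B–D is not: scale degree 6 in B major carries G#m (vi). In B minor the chord on that degree is G, so here it functions as bVI, borrowed from the parallel minor.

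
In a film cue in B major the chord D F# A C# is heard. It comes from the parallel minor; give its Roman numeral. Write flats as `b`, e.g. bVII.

D is the lowered form of scale degree 3 in B major (the diatonic degree 3 is D#). The diatonic chord on degree 3 would be D#m (iii), but D–F#–A–C# is the major-seventh chord from B minor. As a borrowed chord it is labeled bIIImaj7.

bIIImaj7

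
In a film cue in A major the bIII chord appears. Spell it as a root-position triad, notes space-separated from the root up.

Scale degree 3 in A major is C#. bIII uses the lowered form, C, taken from A minor. In A minor the chord on C is C–E–G.

C E G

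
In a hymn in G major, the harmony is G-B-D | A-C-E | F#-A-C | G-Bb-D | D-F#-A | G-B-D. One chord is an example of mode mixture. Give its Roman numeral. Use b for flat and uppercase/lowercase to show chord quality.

The diatonic triads in G major are G, Am, Bm, C, D, Em, F#dim. G–B–D = G, A–C–E = Am, F#–A–C = F#dim and D–F#–A = D are all diatonic. G–Bb–D doesn't fit — on degree 1 G major would have G (I). Gm is the degree-1 chord of G minor, so it is the borrowed i.

i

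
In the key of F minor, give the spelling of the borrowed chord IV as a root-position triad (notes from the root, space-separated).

The root, Bb, is scale degree 4 — the same note in F minor and F major; only the chord quality changes. In F major the chord on Bb is Bb–D–F.

Bb D F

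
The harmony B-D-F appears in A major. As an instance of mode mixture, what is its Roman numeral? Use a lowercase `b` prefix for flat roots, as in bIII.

ii°

The root B is the diatonic 2nd degree of A major; the borrowing shows in the chord quality. The diatonic chord on degree 2 would be Bm (ii), but B–D–F is the diminished chord from A minor. As a borrowed chord it is labeled ii°.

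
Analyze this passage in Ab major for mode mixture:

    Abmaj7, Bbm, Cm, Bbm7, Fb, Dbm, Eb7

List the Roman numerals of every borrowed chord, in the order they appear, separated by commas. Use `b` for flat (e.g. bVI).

bVI, iv

The diatonic triads in Ab major are Ab, Bbm, Cm, Db, Eb, Fm, Gdim. Abmaj7, Bbm, Cm, Bbm7 and Eb7 all belong to that set. Fb (Fb–Ab–Cb) is not: scale degree 6 in Ab major carries Fm (vi). In Ab minor the chord on that degree is Fb, so here it functions as bVI, borrowed from the parallel minor. Dbm (Db–Fb–Ab) doesn't fit — on degree 4 Ab major would have Db (IV). Dbm is the degree-4 chord of Ab minor, so it is the borrowed iv.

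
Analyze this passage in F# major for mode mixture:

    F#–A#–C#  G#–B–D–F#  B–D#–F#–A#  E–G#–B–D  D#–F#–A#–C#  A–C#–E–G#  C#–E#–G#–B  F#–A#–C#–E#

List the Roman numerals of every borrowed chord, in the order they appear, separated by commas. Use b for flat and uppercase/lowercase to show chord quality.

iiø7, bVII7, bIIImaj7

The diatonic triads in F# major are F#, G#m, A#m, B, C#, D#m, E#dim. F#–A#–C# = F#, B–D#–F#–A# = Bmaj7, D#–F#–A#–C# = D#m7, C#–E#–G#–B = C#7 and F#–A#–C#–E# = F#maj7 all belong to that set. G#–B–D–F# doesn't fit — on degree 2 F# major would have G#m (ii). G#m7b5 is the degree-2 chord of F# minor, so it is the borrowed iiø7. But E–G#–B–D is foreign: the diatonic vii° on degree 7 is E#dim, whereas E7 comes from F# minor. It is labeled bVII7. A–C#–E–G# doesn't fit — on degree 3 F# major would have A#m (iii). Amaj7 is the degree-3 chord of F# minor, so it is the borrowed bIIImaj7.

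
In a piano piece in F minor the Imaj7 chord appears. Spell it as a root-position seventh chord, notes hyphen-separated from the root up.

F-A-C-E

The root, F, is scale degree 1 — the same note in F minor and F major; only the chord quality changes. In F major the chord on F is F–A–C–E.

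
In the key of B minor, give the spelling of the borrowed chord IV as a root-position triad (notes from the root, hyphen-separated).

The root, E, is scale degree 4 — the same note in B minor and B major; only the chord quality changes. Building the major chord from the parallel major on E: E–G#–B.

E-G#-B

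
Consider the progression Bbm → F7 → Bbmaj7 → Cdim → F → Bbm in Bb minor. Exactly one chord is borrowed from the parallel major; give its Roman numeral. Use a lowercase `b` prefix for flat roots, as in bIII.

In Bb minor (with V from harmonic minor) the diatonic chords are Bbm, Cdim, Db, Ebm, F, Gb, Ab. Of the given chords, Bbm, F7, Cdim and F are diatonic. Bbmaj7 (Bb–D–F–A) is not: scale degree 1 in Bb minor carries Bbm (i). In Bb major the chord on that degree is Bbmaj7, so here it functions as Imaj7, borrowed from the parallel major.

Imaj7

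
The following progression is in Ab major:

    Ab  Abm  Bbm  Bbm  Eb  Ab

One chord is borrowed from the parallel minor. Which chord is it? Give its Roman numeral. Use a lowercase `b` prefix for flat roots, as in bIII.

i

Ab major has the diatonic set Ab, Bbm, Cm, Db, Eb, Fm, Gdim. Ab, Bbm and Eb all belong to that set. Abm (Ab–Cb–Eb) doesn't fit — on degree 1 Ab major would have Ab (I). Abm is the degree-1 chord of Ab minor, so it is the borrowed i.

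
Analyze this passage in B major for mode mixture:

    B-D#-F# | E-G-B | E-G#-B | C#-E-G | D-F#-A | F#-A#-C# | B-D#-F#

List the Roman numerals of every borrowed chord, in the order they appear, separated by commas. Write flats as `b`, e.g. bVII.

iv, ii°, bIII

The diatonic triads in B major are B, C#m, D#m, E, F#, G#m, A#dim. Of the given chords, B–D#–F# = B, E–G#–B = E and F#–A#–C# = F# are diatonic. E–G–B is not: scale degree 4 in B major carries E (IV). In B minor the chord on that degree is Em, so here it functions as iv, borrowed from the parallel minor. C#–E–G is not: scale degree 2 in B major carries C#m (ii). In B minor the chord on that degree is C#dim, so here it functions as ii°, borrowed from the parallel minor. D–F#–A doesn't fit — on degree 3 B major would have D#m (iii). D is the degree-3 chord of B minor, so it is the borrowed bIII.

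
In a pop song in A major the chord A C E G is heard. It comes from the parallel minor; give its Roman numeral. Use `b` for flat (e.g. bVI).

The root A is the diatonic 1st degree of A major; the borrowing shows in the chord quality. A–C–E–G is a minor-seventh chord — the form found in A minor, not the diatonic I (A). Borrowed into A major it is written i7.

i7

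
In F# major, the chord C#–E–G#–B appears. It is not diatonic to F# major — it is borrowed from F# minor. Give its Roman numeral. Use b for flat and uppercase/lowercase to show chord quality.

v7

C# is scale degree 5 in F# major. Diatonically F# major has C# (V) on that degree; C#–E–G#–B is instead the minor-seventh chord native to F# minor, so it takes the label v7.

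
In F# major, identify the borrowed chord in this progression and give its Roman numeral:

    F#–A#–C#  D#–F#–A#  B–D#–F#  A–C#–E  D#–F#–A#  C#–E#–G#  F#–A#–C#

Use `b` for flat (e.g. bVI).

bIII

The diatonic triads in F# major are F#, G#m, A#m, B, C#, D#m, E#dim. F#–A#–C# = F#, D#–F#–A# = D#m, B–D#–F# = B and C#–E#–G# = C# are all diatonic. But A–C#–E is foreign: the diatonic iii on degree 3 is A#m, whereas A comes from F# minor. It is labeled bIII.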